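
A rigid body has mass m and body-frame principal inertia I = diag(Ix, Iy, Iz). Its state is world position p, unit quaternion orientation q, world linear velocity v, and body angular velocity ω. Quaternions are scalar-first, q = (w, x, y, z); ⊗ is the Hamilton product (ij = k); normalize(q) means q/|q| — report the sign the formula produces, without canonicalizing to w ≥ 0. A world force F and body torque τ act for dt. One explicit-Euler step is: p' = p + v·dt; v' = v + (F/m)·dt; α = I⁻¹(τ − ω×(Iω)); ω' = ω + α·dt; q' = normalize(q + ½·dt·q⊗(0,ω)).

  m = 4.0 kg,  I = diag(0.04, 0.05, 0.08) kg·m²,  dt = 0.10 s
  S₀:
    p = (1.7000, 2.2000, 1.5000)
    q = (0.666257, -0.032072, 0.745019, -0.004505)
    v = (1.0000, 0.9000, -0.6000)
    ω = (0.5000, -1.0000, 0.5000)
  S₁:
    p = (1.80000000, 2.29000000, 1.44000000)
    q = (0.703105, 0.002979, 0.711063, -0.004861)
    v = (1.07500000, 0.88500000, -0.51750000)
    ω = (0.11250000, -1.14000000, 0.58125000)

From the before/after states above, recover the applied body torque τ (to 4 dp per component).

rate change Δω = (-0.38750000, -0.14000000, 0.08125000)
ω₀×(Iω₀) = (-0.0150, -0.0100, -0.0050)
τ = I·(Δω/dt) + ω₀×(Iω₀) = (-0.1700, -0.0800, 0.0600)

τ = (-0.1700, -0.0800, 0.0600)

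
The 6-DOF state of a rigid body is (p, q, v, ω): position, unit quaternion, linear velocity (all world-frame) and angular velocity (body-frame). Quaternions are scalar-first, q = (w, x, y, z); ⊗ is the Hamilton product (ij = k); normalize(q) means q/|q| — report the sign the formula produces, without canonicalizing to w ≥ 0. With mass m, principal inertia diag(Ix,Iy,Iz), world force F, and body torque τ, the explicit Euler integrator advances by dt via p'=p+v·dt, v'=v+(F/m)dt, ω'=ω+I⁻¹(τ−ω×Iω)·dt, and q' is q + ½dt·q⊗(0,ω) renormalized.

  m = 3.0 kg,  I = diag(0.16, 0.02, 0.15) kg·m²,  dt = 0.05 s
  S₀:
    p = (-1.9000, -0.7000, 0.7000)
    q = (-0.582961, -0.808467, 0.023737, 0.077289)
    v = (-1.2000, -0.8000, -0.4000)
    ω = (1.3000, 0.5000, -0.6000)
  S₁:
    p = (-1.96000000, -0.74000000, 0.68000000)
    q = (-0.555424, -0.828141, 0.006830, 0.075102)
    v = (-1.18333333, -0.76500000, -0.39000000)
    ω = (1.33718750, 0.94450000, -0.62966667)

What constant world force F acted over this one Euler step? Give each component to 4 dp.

velocity change Δv = (0.01666667, 0.03500000, 0.01000000)
m·(v₁−v₀)/dt = (1.0000, 2.1000, 0.6000)

F = (1.0000, 2.1000, 0.6000)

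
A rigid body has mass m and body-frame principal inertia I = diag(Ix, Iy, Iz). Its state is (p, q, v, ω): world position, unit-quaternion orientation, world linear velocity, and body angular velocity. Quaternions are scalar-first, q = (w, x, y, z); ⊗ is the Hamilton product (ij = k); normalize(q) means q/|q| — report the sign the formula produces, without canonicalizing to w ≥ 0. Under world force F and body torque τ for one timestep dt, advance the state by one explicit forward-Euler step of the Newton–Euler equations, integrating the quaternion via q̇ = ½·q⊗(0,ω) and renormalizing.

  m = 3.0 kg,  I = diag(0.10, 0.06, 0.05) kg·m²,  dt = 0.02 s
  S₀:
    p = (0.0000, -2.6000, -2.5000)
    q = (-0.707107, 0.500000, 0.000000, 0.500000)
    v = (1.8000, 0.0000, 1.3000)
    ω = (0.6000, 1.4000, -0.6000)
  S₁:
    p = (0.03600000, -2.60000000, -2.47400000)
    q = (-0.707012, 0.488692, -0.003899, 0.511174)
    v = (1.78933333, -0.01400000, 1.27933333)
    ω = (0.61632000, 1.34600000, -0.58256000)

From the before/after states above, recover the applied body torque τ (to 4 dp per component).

τ = (0.0900, -0.1800, 0.0100)

Δω = ω₁−ω₀ = (0.01632000, -0.05400000, 0.01744000)
ω₀×(Iω₀) = (0.0084, -0.0180, -0.0336)
I·α + gyro = (0.0900, -0.1800, 0.0100)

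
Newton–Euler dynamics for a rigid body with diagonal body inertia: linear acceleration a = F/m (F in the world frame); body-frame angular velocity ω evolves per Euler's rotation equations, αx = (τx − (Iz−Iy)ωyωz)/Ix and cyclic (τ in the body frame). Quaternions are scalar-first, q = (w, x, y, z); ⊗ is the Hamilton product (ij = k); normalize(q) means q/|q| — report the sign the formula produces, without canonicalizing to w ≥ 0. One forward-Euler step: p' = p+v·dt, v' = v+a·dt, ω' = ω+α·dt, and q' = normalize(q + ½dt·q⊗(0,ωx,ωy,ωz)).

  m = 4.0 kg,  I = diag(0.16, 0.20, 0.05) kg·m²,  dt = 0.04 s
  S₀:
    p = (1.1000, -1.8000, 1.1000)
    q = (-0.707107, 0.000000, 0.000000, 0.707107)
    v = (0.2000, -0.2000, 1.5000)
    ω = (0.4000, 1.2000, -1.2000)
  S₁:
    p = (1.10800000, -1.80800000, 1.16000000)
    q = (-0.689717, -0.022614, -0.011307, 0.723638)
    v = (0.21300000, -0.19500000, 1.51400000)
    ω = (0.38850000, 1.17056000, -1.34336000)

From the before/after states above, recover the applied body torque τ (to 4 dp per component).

rate change Δω = (-0.01150000, -0.02944000, -0.14336000)
gyro term ω₀×Iω₀ = (0.2160, -0.0528, 0.0192)
I·α + gyro = (0.1700, -0.2000, -0.1600)

τ = (0.1700, -0.2000, -0.1600)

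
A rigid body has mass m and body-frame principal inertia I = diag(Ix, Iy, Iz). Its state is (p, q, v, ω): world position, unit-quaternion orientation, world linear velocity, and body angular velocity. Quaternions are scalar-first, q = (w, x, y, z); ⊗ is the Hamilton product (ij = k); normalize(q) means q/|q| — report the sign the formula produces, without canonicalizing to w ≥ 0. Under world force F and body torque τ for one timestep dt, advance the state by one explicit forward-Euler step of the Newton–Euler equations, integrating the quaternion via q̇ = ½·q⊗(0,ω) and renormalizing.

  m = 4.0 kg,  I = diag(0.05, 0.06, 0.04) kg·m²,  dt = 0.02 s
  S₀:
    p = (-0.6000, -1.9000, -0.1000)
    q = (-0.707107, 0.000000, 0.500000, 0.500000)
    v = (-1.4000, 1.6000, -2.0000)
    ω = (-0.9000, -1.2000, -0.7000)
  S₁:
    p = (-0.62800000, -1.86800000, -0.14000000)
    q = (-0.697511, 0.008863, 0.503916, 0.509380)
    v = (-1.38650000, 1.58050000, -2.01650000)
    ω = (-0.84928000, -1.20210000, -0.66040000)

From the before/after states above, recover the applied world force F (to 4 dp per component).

F = (2.7000, -3.9000, -3.3000)

Δv = v₁−v₀ = (0.01350000, -0.01950000, -0.01650000)
F = m·Δv/dt = (2.7000, -3.9000, -3.3000)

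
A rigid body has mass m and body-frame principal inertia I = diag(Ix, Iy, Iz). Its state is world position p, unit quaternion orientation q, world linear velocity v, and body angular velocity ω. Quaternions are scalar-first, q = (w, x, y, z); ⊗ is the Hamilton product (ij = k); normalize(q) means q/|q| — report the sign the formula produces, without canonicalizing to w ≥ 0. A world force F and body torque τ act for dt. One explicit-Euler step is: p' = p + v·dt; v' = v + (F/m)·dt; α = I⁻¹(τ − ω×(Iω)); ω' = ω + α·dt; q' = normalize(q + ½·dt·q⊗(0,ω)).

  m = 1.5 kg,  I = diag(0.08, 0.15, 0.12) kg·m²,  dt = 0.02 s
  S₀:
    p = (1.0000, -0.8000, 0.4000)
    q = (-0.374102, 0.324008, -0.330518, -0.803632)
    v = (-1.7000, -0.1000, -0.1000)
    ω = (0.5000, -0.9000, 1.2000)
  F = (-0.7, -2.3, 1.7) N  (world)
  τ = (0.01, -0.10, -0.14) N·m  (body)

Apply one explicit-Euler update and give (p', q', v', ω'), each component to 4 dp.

p' = (0.9660, -0.8020, 0.3980)
q' = (-0.3690, 0.3109, -0.3350, -0.8093)
v' = (-1.7093, -0.1307, -0.0773)
ω' = (0.4944, -0.9101, 1.1819)

gyro term ω×Iω = (0.0324, -0.0240, -0.0315)
(τ − ω×Iω)/I = (-0.2800, -0.5067, -0.9042)
ω + α·dt = (0.4944, -0.9101, 1.1819)
Hamilton product q⊗(0,ω) = (0.5048882, -1.3069414, -0.4539338, -0.5752706)
q + ½dt·q⊗(0,ω), renormalized = (-0.3690, 0.3109, -0.3350, -0.8093)
p' = p + v·dt = (0.9660, -0.8020, 0.3980)
v' = v + a·dt = (-1.7093, -0.1307, -0.0773)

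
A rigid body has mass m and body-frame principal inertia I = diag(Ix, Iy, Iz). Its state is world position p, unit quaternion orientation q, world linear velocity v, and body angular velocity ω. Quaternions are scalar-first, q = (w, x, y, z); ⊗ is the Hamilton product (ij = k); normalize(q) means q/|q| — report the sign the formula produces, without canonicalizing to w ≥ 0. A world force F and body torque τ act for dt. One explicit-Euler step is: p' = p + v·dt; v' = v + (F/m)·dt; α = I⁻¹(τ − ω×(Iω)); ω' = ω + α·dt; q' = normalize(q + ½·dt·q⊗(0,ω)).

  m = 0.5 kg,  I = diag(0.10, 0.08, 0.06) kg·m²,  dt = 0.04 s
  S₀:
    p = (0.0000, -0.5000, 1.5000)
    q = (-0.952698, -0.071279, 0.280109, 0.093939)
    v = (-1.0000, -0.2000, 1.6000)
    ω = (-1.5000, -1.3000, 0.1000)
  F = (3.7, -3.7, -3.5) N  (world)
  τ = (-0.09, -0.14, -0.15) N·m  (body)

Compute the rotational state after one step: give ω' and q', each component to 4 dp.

ω' = (-1.5370, -1.3670, 0.0260)
q' = (-0.9470, -0.0397, 0.3020, 0.1022)

gyro term ω×Iω = (0.0026, -0.0060, -0.0390)
angular accel α = (-0.9260, -1.6750, -1.8500)
ω + α·dt = (-1.5370, -1.3670, 0.0260)
Hamilton product q⊗(0,ω) = (0.2478293, 1.5791786, 1.1047268, 0.4175564)
q' = normalize(q + ½dt·q⊗(0,ω)) = (-0.9470, -0.0397, 0.3020, 0.1022)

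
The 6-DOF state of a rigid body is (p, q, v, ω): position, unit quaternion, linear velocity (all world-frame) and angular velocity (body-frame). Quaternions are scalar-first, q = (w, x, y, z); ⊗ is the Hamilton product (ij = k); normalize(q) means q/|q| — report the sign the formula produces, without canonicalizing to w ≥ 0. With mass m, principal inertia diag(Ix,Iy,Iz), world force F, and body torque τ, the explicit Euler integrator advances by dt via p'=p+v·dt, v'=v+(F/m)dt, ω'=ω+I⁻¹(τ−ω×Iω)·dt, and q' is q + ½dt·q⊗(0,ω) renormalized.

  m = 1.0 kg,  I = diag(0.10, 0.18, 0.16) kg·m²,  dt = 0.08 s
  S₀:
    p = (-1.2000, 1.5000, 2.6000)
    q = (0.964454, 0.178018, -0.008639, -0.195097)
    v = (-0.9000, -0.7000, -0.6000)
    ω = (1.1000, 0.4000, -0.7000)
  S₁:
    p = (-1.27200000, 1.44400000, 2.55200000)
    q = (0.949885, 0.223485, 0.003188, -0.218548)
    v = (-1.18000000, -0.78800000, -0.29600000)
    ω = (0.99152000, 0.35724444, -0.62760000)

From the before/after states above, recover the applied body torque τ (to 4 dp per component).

τ = (-0.1300, -0.0500, 0.1800)

ω₁ − ω₀ = (-0.10848000, -0.04275556, 0.07240000)
I·α + gyro = (-0.1300, -0.0500, 0.1800)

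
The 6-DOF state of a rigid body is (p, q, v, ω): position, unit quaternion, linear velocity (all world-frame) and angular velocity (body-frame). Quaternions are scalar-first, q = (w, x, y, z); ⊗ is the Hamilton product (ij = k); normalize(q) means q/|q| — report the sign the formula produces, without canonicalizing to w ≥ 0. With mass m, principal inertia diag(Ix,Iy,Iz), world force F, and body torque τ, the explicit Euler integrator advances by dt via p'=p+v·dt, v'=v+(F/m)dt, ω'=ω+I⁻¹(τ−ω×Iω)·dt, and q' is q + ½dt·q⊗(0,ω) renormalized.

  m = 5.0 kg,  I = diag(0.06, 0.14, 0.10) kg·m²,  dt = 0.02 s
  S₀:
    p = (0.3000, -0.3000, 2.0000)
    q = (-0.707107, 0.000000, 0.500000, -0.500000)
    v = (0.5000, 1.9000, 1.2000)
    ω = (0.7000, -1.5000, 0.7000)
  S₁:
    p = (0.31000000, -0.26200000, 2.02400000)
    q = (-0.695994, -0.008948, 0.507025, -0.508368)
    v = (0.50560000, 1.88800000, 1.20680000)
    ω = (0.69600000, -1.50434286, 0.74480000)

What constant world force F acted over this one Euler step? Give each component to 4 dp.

v₁ − v₀ = (0.00560000, -0.01200000, 0.00680000)
F = m·Δv/dt = (1.4000, -3.0000, 1.7000)

F = (1.4000, -3.0000, 1.7000)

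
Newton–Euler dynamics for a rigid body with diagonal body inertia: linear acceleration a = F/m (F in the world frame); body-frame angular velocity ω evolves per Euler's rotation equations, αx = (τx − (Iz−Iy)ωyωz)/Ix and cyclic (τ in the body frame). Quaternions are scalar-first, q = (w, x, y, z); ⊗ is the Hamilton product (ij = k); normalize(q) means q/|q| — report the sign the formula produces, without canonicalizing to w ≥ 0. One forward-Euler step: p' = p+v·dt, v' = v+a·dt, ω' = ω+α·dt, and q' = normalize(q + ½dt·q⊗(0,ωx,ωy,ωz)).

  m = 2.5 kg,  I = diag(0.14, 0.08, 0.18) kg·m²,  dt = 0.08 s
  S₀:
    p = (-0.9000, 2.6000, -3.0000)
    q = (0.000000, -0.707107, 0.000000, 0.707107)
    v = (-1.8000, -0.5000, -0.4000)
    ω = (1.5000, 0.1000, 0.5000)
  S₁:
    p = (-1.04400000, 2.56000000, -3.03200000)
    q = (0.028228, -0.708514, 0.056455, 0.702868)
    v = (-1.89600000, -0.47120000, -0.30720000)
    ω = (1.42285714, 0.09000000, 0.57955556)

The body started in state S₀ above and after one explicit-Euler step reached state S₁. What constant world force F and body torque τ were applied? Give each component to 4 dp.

F = (-3.0000, 0.9000, 2.9000)
τ = (-0.1300, -0.0400, 0.1700)

Δω = ω₁−ω₀ = (-0.07714286, -0.01000000, 0.07955556)
ω₀×(Iω₀) = (0.0050, -0.0300, -0.0090)
I·α + gyro = (-0.1300, -0.0400, 0.1700)
velocity change Δv = (-0.09600000, 0.02880000, 0.09280000)
F = m·Δv/dt = (-3.0000, 0.9000, 2.9000)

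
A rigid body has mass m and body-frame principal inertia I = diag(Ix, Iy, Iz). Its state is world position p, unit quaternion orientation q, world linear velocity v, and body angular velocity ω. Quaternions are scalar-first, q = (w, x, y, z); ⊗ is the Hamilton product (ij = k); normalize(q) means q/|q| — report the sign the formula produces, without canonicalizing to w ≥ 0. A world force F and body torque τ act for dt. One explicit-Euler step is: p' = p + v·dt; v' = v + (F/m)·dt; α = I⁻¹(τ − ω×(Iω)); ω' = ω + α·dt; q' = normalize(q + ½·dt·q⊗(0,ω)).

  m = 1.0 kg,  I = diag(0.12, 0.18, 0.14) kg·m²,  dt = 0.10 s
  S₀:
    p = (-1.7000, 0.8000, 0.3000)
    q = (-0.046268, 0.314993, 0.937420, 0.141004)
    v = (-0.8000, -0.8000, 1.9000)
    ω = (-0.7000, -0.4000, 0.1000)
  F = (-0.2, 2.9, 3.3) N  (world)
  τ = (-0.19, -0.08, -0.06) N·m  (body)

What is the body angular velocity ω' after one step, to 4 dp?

ω' = (-0.8597, -0.4452, 0.0451)

gyro term ω×Iω = (0.0016, 0.0014, 0.0168)
(τ − ω×Iω)/I = (-1.5967, -0.4522, -0.5486)
new body rate ω' = (-0.8597, -0.4452, 0.0451)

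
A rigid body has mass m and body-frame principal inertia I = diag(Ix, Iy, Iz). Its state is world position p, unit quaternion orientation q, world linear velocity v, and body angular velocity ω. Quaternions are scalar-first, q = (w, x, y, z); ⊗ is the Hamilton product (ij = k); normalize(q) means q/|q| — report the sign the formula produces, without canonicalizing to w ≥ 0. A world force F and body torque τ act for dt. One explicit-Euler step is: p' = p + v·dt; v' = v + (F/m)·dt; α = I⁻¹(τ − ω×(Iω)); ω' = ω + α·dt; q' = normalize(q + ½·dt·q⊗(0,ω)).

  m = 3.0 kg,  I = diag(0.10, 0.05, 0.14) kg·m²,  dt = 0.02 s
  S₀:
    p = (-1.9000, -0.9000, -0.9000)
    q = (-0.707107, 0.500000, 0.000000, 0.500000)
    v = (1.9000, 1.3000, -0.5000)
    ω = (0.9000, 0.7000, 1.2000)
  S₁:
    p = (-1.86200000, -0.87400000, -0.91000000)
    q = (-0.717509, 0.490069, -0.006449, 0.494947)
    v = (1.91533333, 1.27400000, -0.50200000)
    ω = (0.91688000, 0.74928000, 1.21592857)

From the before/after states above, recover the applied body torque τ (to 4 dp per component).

τ = (0.1600, 0.0800, 0.0800)

Δω = ω₁−ω₀ = (0.01688000, 0.04928000, 0.01592857)
τ = I·(Δω/dt) + ω₀×(Iω₀) = (0.1600, 0.0800, 0.0800)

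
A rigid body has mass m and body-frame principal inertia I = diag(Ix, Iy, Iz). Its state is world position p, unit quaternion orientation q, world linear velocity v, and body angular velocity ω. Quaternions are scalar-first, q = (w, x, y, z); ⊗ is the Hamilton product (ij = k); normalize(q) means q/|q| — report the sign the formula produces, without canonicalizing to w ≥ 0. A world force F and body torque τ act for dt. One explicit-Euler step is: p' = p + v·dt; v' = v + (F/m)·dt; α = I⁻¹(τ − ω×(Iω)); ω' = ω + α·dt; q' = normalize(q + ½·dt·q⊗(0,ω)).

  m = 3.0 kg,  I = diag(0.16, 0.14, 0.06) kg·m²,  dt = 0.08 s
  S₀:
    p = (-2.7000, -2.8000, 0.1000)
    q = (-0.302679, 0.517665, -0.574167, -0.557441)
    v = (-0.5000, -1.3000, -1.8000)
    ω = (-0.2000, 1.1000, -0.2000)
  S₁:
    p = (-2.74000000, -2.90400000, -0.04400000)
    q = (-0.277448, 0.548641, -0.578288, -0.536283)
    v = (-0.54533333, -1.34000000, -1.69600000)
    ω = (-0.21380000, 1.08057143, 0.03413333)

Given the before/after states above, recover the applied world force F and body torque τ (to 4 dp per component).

ω₁ − ω₀ = (-0.01380000, -0.01942857, 0.23413333)
I·α + gyro = (-0.0100, -0.0300, 0.1800)
v₁ − v₀ = (-0.04533333, -0.04000000, 0.10400000)
F = m·Δv/dt = (-1.7000, -1.5000, 3.9000)

F = (-1.7000, -1.5000, 3.9000)
τ = (-0.0100, -0.0300, 0.1800)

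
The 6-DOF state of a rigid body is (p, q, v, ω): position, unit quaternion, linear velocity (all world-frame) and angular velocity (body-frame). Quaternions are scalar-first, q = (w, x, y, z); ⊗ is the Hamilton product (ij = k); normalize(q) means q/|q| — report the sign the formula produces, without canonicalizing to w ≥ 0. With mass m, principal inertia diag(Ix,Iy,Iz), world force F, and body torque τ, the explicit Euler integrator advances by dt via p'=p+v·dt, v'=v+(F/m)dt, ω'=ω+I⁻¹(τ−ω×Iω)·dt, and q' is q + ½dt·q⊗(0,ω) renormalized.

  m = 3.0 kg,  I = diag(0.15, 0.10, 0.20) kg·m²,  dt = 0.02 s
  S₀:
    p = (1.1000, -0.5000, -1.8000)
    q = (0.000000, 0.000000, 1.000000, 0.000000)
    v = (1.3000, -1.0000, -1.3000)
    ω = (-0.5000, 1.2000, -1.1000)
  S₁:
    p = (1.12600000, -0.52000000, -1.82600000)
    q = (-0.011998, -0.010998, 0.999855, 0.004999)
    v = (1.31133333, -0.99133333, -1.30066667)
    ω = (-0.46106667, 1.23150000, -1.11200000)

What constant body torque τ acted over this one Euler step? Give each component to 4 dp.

τ = (0.1600, 0.1300, -0.0900)

ω₁ − ω₀ = (0.03893333, 0.03150000, -0.01200000)
applied torque τ = (0.1600, 0.1300, -0.0900)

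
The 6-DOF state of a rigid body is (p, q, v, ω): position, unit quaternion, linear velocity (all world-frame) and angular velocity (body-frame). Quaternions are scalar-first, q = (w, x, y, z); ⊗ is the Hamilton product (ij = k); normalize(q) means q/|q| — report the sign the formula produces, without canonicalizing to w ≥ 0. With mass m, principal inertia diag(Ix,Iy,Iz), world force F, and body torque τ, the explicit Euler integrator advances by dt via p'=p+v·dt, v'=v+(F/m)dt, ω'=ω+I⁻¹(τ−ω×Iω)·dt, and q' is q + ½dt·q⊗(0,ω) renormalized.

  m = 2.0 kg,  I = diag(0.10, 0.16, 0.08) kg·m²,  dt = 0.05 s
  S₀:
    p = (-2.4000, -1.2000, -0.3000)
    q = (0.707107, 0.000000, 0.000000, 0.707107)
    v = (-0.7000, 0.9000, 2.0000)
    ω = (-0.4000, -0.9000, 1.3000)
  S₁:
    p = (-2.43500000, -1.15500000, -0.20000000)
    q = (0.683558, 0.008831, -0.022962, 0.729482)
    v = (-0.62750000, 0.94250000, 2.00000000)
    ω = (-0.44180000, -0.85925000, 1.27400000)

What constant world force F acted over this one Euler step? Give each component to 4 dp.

F = (2.9000, 1.7000, 0.0000)

velocity change Δv = (0.07250000, 0.04250000, 0.00000000)
m·(v₁−v₀)/dt = (2.9000, 1.7000, 0.0000)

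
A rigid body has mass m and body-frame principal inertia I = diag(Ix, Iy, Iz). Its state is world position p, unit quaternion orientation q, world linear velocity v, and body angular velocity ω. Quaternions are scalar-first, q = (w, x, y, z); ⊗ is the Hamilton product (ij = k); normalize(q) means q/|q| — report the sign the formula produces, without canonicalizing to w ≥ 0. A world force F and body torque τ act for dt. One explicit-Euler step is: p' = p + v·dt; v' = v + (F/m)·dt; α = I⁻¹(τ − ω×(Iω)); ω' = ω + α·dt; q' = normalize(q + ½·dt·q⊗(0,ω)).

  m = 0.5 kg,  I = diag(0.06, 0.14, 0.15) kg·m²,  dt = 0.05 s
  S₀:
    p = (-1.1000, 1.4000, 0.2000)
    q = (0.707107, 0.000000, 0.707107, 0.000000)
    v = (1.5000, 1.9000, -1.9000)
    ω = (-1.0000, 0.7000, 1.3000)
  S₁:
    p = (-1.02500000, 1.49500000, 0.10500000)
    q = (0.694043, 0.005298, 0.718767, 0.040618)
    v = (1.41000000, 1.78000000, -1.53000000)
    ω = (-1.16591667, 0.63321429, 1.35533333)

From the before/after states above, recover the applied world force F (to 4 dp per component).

Δv = v₁−v₀ = (-0.09000000, -0.12000000, 0.37000000)
m·(v₁−v₀)/dt = (-0.9000, -1.2000, 3.7000)

F = (-0.9000, -1.2000, 3.7000)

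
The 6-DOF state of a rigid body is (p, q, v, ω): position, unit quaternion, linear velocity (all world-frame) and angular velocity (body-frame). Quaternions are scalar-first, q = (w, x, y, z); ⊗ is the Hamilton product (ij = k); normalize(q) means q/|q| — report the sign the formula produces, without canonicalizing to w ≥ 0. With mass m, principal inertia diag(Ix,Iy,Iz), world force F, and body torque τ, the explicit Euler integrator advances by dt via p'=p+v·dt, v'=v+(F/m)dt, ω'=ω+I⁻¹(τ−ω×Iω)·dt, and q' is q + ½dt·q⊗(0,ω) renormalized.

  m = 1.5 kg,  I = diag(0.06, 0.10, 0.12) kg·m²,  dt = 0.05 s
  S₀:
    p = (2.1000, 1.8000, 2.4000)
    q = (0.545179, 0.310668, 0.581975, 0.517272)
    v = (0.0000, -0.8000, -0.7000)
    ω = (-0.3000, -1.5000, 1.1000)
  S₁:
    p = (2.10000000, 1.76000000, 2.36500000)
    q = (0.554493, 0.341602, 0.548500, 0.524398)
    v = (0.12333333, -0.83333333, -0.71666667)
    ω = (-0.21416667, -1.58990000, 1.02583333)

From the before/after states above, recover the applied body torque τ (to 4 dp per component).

ω₁ − ω₀ = (0.08583333, -0.08990000, -0.07416667)
precession coupling = (-0.0330, 0.0198, 0.0180)
applied torque τ = (0.0700, -0.1600, -0.1600)

τ = (0.0700, -0.1600, -0.1600)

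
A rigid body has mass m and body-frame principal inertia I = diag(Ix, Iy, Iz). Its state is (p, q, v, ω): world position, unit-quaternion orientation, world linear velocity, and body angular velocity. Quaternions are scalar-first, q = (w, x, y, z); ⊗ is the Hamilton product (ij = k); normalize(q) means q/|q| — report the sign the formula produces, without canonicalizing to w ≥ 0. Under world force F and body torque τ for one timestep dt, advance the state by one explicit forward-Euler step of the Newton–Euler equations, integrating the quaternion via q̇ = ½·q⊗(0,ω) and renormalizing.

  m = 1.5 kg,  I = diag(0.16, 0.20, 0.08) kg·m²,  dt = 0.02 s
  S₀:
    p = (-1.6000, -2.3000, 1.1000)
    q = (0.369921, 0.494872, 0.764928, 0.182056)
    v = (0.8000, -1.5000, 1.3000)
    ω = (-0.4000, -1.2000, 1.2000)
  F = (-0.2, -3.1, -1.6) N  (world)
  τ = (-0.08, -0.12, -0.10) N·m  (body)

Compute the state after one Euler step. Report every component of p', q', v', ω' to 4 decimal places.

(τ − ω×Iω)/I = (-1.5800, -0.4080, -1.4900)
ω + α·dt = (-0.4316, -1.2082, 1.1702)
Hamilton product q⊗(0,ω) = (0.8973952, 0.9884124, -1.1105740, 0.1560300)
q' = normalize(q + ½dt·q⊗(0,ω)) = (0.3788, 0.5047, 0.7537, 0.1836)
p + v·dt = (-1.5840, -2.3300, 1.1260)
v + (F/m)dt = (0.7973, -1.5413, 1.2787)

p' = (-1.5840, -2.3300, 1.1260)
q' = (0.3788, 0.5047, 0.7537, 0.1836)
v' = (0.7973, -1.5413, 1.2787)
ω' = (-0.4316, -1.2082, 1.1702)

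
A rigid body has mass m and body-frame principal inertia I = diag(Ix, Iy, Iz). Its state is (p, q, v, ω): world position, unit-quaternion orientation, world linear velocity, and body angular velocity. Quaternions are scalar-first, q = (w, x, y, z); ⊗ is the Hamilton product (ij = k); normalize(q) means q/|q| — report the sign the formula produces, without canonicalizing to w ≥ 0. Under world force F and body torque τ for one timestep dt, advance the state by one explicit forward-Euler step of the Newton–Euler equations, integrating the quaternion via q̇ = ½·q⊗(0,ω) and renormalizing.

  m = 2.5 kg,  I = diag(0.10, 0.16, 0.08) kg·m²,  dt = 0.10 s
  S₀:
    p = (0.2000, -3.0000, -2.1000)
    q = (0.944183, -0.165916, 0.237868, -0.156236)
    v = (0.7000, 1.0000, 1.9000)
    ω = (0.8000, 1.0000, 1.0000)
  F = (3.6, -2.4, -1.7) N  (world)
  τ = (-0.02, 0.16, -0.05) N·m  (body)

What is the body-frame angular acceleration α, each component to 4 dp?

gyro term ω×Iω = (-0.0800, 0.0160, 0.0480)
angular accel α = (0.6000, 0.9000, -1.2250)

α = (0.6000, 0.9000, -1.2250)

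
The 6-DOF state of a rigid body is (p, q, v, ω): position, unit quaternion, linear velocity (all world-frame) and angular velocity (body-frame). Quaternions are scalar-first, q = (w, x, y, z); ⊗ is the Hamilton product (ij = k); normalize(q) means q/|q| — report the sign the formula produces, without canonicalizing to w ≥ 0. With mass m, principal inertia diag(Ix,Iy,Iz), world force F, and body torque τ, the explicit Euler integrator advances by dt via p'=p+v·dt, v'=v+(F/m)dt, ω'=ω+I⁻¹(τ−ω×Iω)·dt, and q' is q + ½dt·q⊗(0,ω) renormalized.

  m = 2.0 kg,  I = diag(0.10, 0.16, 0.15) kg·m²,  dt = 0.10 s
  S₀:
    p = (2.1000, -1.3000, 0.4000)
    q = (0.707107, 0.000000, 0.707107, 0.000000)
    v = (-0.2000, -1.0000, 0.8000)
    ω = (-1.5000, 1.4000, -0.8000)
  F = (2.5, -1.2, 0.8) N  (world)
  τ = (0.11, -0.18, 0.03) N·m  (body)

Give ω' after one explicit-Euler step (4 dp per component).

ω×(Iω) gyroscopic = (0.0112, -0.0600, -0.1260)
(τ − ω×Iω)/I = (0.9880, -0.7500, 1.0400)
new body rate ω' = (-1.4012, 1.3250, -0.6960)

ω' = (-1.4012, 1.3250, -0.6960)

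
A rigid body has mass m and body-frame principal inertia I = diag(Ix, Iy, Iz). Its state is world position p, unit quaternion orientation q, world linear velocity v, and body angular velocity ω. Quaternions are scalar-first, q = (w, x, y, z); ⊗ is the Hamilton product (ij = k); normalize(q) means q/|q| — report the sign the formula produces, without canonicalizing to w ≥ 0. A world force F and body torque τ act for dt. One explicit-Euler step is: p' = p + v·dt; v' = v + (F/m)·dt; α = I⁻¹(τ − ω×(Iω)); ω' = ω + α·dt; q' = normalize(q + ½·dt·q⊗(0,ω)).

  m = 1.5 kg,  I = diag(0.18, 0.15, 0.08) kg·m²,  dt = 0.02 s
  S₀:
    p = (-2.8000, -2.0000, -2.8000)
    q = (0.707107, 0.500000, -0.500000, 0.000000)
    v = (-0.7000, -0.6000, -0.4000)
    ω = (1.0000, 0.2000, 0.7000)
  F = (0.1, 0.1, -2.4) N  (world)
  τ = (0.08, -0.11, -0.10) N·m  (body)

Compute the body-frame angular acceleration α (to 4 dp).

α = (0.4989, -1.2000, -1.1750)

precession coupling ω×(Iω) = (-0.0098, 0.0700, -0.0060)
α = I⁻¹(τ − ω×Iω) = (0.4989, -1.2000, -1.1750)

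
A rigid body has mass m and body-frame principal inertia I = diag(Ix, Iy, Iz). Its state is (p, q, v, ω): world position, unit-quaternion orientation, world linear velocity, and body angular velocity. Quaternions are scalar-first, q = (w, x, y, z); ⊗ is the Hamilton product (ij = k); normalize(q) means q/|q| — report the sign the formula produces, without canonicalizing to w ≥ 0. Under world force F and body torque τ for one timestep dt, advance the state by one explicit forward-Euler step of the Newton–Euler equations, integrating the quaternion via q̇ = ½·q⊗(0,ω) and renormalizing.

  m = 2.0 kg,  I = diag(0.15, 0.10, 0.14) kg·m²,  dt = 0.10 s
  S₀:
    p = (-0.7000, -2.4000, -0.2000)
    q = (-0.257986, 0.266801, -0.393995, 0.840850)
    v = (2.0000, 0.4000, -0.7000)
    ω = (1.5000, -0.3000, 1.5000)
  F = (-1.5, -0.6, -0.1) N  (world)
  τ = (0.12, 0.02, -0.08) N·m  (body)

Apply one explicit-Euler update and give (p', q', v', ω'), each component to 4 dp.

p' = (-0.5000, -2.3600, -0.2700)
q' = (-0.3450, 0.2292, -0.3451, 0.8422)
v' = (1.9250, 0.3700, -0.7050)
ω' = (1.5920, -0.3025, 1.4268)

gyro term ω×Iω = (-0.0180, 0.0225, 0.0225)
(τ − ω×Iω)/I = (0.9200, -0.0250, -0.7321)
ω' = ω + α·dt = (1.5920, -0.3025, 1.4268)
q⊗(0,ω) = (-1.7796750, -0.7257165, 0.9384693, 0.1239732)
q' = normalize(q + ½dt·q⊗(0,ω)) = (-0.3450, 0.2292, -0.3451, 0.8422)
p' = p + v·dt = (-0.5000, -2.3600, -0.2700)
v + (F/m)dt = (1.9250, 0.3700, -0.7050)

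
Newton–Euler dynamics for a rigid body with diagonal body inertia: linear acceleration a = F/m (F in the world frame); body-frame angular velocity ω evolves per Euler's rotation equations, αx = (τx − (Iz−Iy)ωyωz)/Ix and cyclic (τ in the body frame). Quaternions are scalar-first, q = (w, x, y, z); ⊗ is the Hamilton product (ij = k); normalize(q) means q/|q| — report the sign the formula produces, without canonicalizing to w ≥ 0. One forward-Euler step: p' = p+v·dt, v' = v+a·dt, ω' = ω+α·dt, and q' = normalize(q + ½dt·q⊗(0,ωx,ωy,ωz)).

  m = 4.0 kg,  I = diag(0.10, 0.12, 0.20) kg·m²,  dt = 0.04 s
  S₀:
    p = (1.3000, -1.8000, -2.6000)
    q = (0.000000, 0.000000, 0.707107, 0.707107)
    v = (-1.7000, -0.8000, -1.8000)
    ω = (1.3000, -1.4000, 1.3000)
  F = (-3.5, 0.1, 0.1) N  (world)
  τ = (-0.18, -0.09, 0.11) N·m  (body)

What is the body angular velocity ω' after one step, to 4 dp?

gyro term ω×Iω = (-0.1456, -0.1690, -0.0364)
angular accel α = (-0.3440, 0.6583, 0.7320)
ω + α·dt = (1.2862, -1.3737, 1.3293)

ω' = (1.2862, -1.3737, 1.3293)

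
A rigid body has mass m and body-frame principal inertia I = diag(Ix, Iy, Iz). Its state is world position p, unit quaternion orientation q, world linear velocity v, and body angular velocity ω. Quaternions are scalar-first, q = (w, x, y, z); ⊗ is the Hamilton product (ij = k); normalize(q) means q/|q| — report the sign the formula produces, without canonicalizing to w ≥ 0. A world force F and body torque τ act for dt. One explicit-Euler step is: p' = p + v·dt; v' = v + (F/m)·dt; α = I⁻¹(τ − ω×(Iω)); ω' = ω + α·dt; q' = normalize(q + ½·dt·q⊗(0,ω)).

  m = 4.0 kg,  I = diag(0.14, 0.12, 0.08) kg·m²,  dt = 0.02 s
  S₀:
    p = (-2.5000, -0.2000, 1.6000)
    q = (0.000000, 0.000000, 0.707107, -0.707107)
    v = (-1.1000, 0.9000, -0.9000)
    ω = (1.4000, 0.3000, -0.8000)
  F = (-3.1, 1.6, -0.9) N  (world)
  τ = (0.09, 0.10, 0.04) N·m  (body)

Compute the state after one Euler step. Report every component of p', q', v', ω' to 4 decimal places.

p' = (-2.5220, -0.1820, 1.5820)
q' = (-0.0078, -0.0035, 0.6971, -0.7169)
v' = (-1.1155, 0.9080, -0.9045)
ω' = (1.4115, 0.3279, -0.7879)

a = (-0.7750, 0.4000, -0.2250)
p' = p + v·dt = (-2.5220, -0.1820, 1.5820)
v' = v + a·dt = (-1.1155, 0.9080, -0.9045)
gyro term ω×Iω = (0.0096, -0.0672, -0.0084)
angular accel α = (0.5743, 1.3933, 0.6050)
new body rate ω' = (1.4115, 0.3279, -0.7879)
2q̇ = q⊗(0,ω) = (-0.7778177, -0.3535535, -0.9899498, -0.9899498)
updated quaternion q' = (-0.0078, -0.0035, 0.6971, -0.7169)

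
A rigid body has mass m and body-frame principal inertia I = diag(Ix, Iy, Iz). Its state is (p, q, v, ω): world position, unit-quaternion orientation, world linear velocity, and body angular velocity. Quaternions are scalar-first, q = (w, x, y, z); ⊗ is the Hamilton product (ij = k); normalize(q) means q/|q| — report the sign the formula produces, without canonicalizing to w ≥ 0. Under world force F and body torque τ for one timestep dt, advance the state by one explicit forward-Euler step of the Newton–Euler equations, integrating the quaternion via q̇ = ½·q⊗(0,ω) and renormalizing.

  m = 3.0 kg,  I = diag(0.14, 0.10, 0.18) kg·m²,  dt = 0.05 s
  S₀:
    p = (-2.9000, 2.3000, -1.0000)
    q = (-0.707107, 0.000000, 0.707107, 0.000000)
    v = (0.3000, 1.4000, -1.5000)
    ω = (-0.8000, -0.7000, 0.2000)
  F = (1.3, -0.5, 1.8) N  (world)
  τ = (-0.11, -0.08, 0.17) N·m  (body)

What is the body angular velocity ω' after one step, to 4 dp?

α = I⁻¹(τ − ω×Iω) = (-0.7057, -0.8640, 1.0689)
ω + α·dt = (-0.8353, -0.7432, 0.2534)

ω' = (-0.8353, -0.7432, 0.2534)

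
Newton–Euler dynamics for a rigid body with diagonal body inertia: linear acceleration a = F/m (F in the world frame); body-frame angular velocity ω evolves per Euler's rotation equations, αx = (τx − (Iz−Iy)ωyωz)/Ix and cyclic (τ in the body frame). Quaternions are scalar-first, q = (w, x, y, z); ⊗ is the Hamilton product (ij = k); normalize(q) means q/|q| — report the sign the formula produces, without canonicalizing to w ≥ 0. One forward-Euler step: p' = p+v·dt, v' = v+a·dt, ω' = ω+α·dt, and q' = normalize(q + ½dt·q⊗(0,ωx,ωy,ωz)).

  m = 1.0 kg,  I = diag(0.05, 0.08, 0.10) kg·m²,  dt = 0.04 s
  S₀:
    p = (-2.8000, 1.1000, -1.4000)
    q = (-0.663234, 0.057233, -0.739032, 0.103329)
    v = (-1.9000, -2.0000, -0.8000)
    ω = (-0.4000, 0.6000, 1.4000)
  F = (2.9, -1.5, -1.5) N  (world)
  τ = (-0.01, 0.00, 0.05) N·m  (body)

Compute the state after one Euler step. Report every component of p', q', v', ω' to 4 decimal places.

p' = (-2.8760, 1.0200, -1.4320)
q' = (-0.6565, 0.0406, -0.7490, 0.0795)
v' = (-1.7840, -2.0600, -0.8600)
ω' = (-0.4214, 0.5860, 1.4229)

p' = p + v·dt = (-2.8760, 1.0200, -1.4320)
new velocity v' = (-1.7840, -2.0600, -0.8600)
precession coupling ω×(Iω) = (0.0168, 0.0280, -0.0072)
angular accel α = (-0.5360, -0.3500, 0.5720)
ω + α·dt = (-0.4214, 0.5860, 1.4229)
2q̇ = q⊗(0,ω) = (0.3216518, -0.8313486, -0.5193982, -1.1898006)
q + ½dt·q⊗(0,ω), renormalized = (-0.6565, 0.0406, -0.7490, 0.0795)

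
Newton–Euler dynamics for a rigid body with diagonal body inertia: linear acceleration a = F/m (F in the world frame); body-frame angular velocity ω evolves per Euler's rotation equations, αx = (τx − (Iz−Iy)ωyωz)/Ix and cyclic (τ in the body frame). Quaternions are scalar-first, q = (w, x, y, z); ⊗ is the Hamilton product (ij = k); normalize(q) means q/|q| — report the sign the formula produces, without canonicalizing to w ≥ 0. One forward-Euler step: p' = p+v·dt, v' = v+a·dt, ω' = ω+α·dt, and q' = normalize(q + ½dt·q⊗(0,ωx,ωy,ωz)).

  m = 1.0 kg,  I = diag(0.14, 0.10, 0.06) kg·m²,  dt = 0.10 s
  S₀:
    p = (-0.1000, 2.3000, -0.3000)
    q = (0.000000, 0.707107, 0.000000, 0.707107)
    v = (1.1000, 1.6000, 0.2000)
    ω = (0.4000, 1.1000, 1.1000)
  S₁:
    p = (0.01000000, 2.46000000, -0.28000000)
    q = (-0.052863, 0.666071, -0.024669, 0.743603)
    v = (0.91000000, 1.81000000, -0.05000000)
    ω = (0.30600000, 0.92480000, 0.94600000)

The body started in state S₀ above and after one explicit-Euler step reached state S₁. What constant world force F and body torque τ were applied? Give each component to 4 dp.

F = (-1.9000, 2.1000, -2.5000)
τ = (-0.1800, -0.1400, -0.1100)

velocity change Δv = (-0.19000000, 0.21000000, -0.25000000)
m·(v₁−v₀)/dt = (-1.9000, 2.1000, -2.5000)
ω₁ − ω₀ = (-0.09400000, -0.17520000, -0.15400000)
ω₀×(Iω₀) = (-0.0484, 0.0352, -0.0176)
applied torque τ = (-0.1800, -0.1400, -0.1100)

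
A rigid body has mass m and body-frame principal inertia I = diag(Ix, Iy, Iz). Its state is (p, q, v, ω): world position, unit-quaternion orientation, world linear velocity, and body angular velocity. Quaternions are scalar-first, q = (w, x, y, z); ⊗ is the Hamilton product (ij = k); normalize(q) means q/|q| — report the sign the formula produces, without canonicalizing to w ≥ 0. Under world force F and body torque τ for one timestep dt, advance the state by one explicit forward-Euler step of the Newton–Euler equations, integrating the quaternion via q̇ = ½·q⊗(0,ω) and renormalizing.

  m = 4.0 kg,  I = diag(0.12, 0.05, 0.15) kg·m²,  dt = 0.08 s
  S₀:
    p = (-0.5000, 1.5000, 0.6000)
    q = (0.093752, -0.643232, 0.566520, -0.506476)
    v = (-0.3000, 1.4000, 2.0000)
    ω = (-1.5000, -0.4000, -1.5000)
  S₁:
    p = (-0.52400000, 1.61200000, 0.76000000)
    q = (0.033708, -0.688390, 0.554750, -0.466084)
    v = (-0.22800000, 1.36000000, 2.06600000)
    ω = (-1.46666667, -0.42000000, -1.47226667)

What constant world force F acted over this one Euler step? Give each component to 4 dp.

Δv = v₁−v₀ = (0.07200000, -0.04000000, 0.06600000)
m·(v₁−v₀)/dt = (3.6000, -2.0000, 3.3000)

F = (3.6000, -2.0000, 3.3000)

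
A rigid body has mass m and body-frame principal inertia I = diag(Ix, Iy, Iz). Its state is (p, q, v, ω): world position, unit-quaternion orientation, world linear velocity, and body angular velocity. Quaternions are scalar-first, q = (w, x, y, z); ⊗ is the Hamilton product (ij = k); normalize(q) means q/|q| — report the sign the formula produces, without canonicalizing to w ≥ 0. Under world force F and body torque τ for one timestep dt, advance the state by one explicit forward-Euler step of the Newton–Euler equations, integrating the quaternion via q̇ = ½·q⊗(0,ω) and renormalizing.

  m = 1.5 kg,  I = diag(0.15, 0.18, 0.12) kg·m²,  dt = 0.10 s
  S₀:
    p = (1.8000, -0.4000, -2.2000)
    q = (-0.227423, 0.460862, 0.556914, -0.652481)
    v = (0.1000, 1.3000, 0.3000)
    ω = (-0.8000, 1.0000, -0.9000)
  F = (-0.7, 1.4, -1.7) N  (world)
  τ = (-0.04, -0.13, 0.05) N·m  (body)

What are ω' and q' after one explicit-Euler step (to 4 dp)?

ω' = (-0.8627, 0.9158, -0.8383)
q' = (-0.2654, 0.4761, 0.5906, -0.5951)

precession coupling ω×(Iω) = (0.0540, 0.0216, -0.0240)
(τ − ω×Iω)/I = (-0.6267, -0.8422, 0.6167)
ω' = ω + α·dt = (-0.8627, 0.9158, -0.8383)
2q̇ = q⊗(0,ω) = (-0.7754573, 0.3331968, 0.7093376, 1.1110739)
q + ½dt·q⊗(0,ω), renormalized = (-0.2654, 0.4761, 0.5906, -0.5951)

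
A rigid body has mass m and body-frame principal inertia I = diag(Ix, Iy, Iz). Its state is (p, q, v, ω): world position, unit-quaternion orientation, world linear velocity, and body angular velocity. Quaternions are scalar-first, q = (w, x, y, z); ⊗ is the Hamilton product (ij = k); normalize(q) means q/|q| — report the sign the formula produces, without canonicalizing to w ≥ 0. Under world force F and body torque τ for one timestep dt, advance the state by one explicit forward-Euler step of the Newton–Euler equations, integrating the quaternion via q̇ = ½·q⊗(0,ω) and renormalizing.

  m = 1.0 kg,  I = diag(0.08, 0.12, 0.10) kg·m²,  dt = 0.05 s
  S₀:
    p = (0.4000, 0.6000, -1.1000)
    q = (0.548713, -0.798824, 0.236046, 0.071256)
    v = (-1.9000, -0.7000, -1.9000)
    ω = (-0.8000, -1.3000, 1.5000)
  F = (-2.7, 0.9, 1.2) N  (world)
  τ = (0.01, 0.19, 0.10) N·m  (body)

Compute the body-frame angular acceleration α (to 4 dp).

α = (-0.3625, 1.3833, 0.5840)

precession coupling ω×(Iω) = (0.0390, 0.0240, 0.0416)
α = I⁻¹(τ − ω×Iω) = (-0.3625, 1.3833, 0.5840)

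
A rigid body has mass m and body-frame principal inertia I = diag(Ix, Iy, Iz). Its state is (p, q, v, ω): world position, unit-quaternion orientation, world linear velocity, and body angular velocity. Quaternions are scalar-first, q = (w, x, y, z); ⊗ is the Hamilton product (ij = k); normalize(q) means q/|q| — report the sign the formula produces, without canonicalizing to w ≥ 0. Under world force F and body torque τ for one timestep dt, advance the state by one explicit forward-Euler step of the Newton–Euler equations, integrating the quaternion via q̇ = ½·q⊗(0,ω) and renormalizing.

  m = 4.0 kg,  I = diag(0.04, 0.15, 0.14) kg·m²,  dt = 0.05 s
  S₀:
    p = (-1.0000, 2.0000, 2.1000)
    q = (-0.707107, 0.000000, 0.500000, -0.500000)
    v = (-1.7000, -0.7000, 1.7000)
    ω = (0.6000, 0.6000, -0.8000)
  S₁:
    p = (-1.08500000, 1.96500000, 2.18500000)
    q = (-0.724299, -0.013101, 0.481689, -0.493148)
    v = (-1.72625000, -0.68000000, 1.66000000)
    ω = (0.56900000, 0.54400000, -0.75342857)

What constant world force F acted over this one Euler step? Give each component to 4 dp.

F = (-2.1000, 1.6000, -3.2000)

Δv = v₁−v₀ = (-0.02625000, 0.02000000, -0.04000000)
applied force F = (-2.1000, 1.6000, -3.2000)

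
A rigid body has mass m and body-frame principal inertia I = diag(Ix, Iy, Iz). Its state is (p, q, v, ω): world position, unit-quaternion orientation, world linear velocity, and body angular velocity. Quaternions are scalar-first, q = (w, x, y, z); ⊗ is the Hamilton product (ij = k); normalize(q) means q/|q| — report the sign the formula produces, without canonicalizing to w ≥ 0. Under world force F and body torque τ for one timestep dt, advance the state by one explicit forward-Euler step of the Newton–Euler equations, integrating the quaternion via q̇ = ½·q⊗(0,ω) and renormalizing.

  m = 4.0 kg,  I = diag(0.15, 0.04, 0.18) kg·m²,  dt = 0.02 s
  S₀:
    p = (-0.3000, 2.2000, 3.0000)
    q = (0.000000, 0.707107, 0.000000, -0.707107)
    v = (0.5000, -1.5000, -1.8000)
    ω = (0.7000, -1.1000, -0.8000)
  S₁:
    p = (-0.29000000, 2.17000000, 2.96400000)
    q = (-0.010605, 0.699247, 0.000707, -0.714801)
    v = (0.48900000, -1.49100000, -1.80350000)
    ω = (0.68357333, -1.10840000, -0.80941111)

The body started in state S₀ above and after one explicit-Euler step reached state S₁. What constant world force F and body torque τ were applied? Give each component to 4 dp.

F = (-2.2000, 1.8000, -0.7000)
τ = (0.0000, 0.0000, 0.0000)

v₁ − v₀ = (-0.01100000, 0.00900000, -0.00350000)
F = m·Δv/dt = (-2.2000, 1.8000, -0.7000)
Δω = ω₁−ω₀ = (-0.01642667, -0.00840000, -0.00941111)
ω₀×(Iω₀) = (0.1232, 0.0168, 0.0847)
applied torque τ = (0.0000, 0.0000, 0.0000)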